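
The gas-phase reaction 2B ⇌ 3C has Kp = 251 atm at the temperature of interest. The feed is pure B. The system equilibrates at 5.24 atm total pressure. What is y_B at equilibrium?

Let X = conversion of B (basis 1 mol B); extent of reaction ξ = 0.5X.
Species balance: n_B = 1 − X; n_C = 1.5X.
Total moles n_T = 1 + 0.5X.
y_i = n_i/n_T, p_i = y_i·P. Kp = p_C^3 / (p_B^2).
Substituting and setting equal to 251 atm gives a polynomial in X; the root in (0,1) is X = 0.831.
Then n_B = 0.169, n_T = 1.42, so y_B = 0.119.

y_B = 0.119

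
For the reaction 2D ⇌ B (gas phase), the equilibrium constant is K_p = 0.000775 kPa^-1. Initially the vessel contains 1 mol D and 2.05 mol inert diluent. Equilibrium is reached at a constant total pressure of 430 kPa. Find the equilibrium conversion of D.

Take 1 mol D as basis and let X be its fractional conversion, so ξ = 0.5X.
Species balance: n_D = 1 − X; n_B = 0.5X; n_I = 2.05 (inert).
Total moles n_T = 3.05 − 0.5X.
y_i = n_i/n_T, p_i = y_i·P. K_p = p_B / (p_D^2).
Equating to 0.000775 kPa^-1 and solving on 0 < X < 1: X = 0.159.

X = 0.159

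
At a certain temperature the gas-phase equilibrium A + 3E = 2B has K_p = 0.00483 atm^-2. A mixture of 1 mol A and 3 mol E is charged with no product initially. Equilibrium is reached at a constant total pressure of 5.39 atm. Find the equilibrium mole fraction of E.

Take 1 mol A as basis and let X be its fractional conversion, so ξ = X.
Moles: n_A = 1 − X; n_E = 3 − 3X; n_B = 2X.
n_T = Σnᵢ = 4 − 2X.
y_i = n_i/n_T, p_i = y_i·P. K_p = p_B^2 / (p_A p_E^3).
This yields a degree-4 equation in X; solving on (0,1), X = 0.180.
Then n_E = 2.46, n_T = 3.64, so y_E = 0.676.

y_E = 0.676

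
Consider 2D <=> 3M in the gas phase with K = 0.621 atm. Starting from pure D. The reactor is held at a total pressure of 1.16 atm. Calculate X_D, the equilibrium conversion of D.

X = 0.407

Let X = conversion of D (basis 1 mol D); extent of reaction ξ = 0.5X.
Species balance: n_D = 1 − X; n_M = 1.5X.
Summing: n_T = 1 + 0.5X.
y_i = n_i/n_T, p_i = y_i·P. K = p_M^3 / (p_D^2).
Equating to 0.621 atm and solving on 0 < X < 1: X = 0.407.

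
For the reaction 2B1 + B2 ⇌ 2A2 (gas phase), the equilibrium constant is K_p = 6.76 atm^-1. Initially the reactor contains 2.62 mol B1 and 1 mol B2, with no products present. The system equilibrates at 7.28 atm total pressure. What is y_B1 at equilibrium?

y_B1 = 0.344

Let X = conversion of B2 (basis 1 mol B2); extent of reaction ξ = X.
Species balance: n_B1 = 2.62 − 2X; n_B2 = 1 − X; n_A2 = 2X.
Summing: n_T = 3.62 − X.
y_i = n_i/n_T, p_i = y_i·P. K_p = p_A2^2 / (p_B1^2 p_B2).
This yields a degree-3 equation in X; solving on (0,1), X = 0.830.
Then n_B1 = 0.96, n_T = 2.79, so y_B1 = 0.344.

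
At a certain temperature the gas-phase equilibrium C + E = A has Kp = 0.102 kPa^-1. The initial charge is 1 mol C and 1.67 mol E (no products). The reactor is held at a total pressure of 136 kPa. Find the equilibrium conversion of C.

Basis: 1 mol C initially; let X = conversion of C. Extent ξ = X.
Mole table: n_C = 1 − X; n_E = 1.67 − X; n_A = X.
n_T = Σnᵢ = 2.67 − X.
Mole fractions y_i = n_i/n_T; Kp = p_A / (p_C p_E) with p_i = y_i·P.
This yields a degree-2 equation in X; solving on (0,1), X = 0.861.

X = 0.861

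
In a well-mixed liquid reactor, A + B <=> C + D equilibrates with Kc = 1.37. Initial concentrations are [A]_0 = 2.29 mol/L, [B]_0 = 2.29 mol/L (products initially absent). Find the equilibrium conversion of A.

X = 0.539

Let X = conversion of A; extent ξ = 2.29·X mol/L.
Concentrations: [A] = 2.29 − 2.29X; [B] = 2.29 − 2.29X; [C] = 2.29X; [D] = 2.29X.
Kc = [C] [D] / ([A] [B]).
Equating to 1.37: the physical root is X = 0.539.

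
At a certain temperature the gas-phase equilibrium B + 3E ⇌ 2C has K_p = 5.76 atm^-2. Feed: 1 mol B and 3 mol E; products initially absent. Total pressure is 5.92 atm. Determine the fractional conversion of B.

Let X = conversion of B (basis 1 mol B); extent of reaction ξ = X.
Moles: n_B = 1 − X; n_E = 3 − 3X; n_C = 2X.
Summing: n_T = 4 − 2X.
y_i = n_i/n_T, p_i = y_i·P. K_p = p_C^2 / (p_B p_E^3).
Substituting and setting equal to 5.76 atm^-2 gives a polynomial in X; the root in (0,1) is X = 0.773.

X = 0.773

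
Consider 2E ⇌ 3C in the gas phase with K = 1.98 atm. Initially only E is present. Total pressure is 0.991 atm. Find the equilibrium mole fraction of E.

Let X = conversion of E (basis 1 mol E); extent of reaction ξ = 0.5X.
At extent ξ: n_E = 1 − X; n_C = 1.5X.
Total moles n_T = 1 + 0.5X.
With p_i = (n_i/n_T)P, K = p_C^3 / (p_E^2).
Substituting and setting equal to 1.98 atm gives a polynomial in X; the root in (0,1) is X = 0.541.
Then n_E = 0.459, n_T = 1.27, so y_E = 0.361.

y_E = 0.361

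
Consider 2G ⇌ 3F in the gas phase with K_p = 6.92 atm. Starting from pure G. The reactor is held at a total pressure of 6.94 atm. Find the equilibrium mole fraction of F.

y_F = 0.570

Basis: 1 mol G initially; let X = conversion of G. Extent ξ = 0.5X.
Species balance: n_G = 1 − X; n_F = 1.5X.
n_T = Σnᵢ = 1 + 0.5X.
With p_i = (n_i/n_T)P, K_p = p_F^3 / (p_G^2).
Setting this equal to 6.92 atm and taking the physical root (0 < X < 1) gives X = 0.469.
Then n_F = 0.703, n_T = 1.23, so y_F = 0.570.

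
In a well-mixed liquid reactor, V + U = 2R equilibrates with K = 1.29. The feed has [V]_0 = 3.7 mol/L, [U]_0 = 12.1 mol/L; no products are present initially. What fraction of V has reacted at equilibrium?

Let X = conversion of V; extent ξ = 3.7·X mol/L.
Concentrations: [V] = 3.7 − 3.7X; [U] = 12.1 − 3.7X; [R] = 7.4X.
K = [R]^2 / ([V] [U]).
Solving K = 1.29 for X ∈ (0,1): X = 0.593.

X = 0.593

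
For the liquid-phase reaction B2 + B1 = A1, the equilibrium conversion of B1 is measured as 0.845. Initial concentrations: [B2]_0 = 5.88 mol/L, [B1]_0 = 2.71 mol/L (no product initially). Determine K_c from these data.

K_c = 1.52 L/mol

Let X = conversion of B1.
Concentrations: [B2] = 5.88 − 2.71X; [B1] = 2.71 − 2.71X; [A1] = 2.71X.
At X = 0.845: [B2] = 3.59, [B1] = 0.42, [A1] = 2.29.
K_c = [A1] / ([B2] [B1]) = 1.52 L/mol.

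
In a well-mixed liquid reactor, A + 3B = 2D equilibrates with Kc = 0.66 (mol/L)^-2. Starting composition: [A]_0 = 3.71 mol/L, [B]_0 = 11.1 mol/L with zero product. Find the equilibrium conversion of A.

X = 0.699

Let X = conversion of A; extent ξ = 3.71·X mol/L.
Concentrations: [A] = 3.71 − 3.71X; [B] = 11.1 − 11.1X; [D] = 7.42X.
Kc = [D]^2 / ([A] [B]^3).
Equating to 0.66 (mol/L)^-2: the physical root is X = 0.699.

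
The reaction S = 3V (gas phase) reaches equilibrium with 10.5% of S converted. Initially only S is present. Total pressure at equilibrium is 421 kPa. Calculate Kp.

Take 1 mol S as basis and let X be its fractional conversion, so ξ = X.
At extent ξ: n_S = 1 − X; n_V = 3X.
n_T = Σnᵢ = 1 + 2X.
At X = 0.105: n_S = 0.895, n_V = 0.315, n_T = 1.21.
p_i = (n_i/n_T)·P. Kp = p_V^3 / (p_S) = 4.23e+03 kPa^2.

Kp = 4.23e+03 kPa^2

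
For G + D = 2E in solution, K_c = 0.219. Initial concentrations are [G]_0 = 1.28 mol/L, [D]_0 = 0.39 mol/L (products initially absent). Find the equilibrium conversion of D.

X = 0.329

Let X = conversion of D; extent ξ = 0.39·X mol/L.
Concentrations: [G] = 1.28 − 0.39X; [D] = 0.39 − 0.39X; [E] = 0.78X.
K_c = [E]^2 / ([G] [D]).
Equating to 0.219: the physical root is X = 0.329.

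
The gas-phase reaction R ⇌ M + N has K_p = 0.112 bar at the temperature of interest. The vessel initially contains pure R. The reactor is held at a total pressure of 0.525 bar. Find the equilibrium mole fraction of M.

y_M = 0.295

Take 1 mol R as basis and let X be its fractional conversion, so ξ = X.
Mole table: n_R = 1 − X; n_M = X; n_N = X.
n_T = Σnᵢ = 1 + X.
Mole fractions y_i = n_i/n_T; K_p = p_M p_N / (p_R) with p_i = y_i·P.
Setting this equal to 0.112 bar and taking the physical root (0 < X < 1) gives X = 0.419.
Then n_M = 0.419, n_T = 1.42, so y_M = 0.295.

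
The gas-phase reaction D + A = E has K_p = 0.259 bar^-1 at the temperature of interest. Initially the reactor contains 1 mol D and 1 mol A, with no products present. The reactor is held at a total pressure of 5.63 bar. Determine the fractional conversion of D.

X = 0.362

Let X = conversion of D (basis 1 mol D); extent of reaction ξ = X.
Moles: n_D = 1 − X; n_A = 1 − X; n_E = X.
Total moles n_T = 2 − X.
Mole fractions y_i = n_i/n_T; K_p = p_E / (p_D p_A) with p_i = y_i·P.
Equating to 0.259 bar^-1 and solving on 0 < X < 1: X = 0.362.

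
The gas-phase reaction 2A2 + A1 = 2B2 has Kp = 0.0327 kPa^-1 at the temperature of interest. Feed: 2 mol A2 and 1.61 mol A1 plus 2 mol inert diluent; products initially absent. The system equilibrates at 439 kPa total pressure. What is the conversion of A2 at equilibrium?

Basis: 2 mol A2 initially; let X = conversion of A2. Extent ξ = X.
Moles: n_A2 = 2 − 2X; n_A1 = 1.61 − X; n_B2 = 2X; n_I = 2 (inert).
n_T = Σnᵢ = 5.61 − X.
y_i = n_i/n_T, p_i = y_i·P. Kp = p_B2^2 / (p_A2^2 p_A1).
Substituting and setting equal to 0.0327 kPa^-1 gives a polynomial in X; the root in (0,1) is X = 0.627.

X = 0.627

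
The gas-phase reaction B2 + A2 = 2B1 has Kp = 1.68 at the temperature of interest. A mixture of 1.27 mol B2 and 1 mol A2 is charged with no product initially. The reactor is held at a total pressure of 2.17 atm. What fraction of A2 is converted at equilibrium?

Take 1 mol A2 as basis and let X be its fractional conversion, so ξ = X.
Moles: n_B2 = 1.27 − X; n_A2 = 1 − X; n_B1 = 2X.
n_T stays at 2.27 (no change in mole number).
With p_i = (n_i/n_T)P, Kp = p_B1^2 / (p_B2 p_A2).
Substituting and setting equal to 1.68 gives a polynomial in X; the root in (0,1) is X = 0.441.

X = 0.441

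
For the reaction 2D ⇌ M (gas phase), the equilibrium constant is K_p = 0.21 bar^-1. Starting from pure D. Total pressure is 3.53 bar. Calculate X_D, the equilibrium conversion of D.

Take 1 mol D as basis and let X be its fractional conversion, so ξ = 0.5X.
At extent ξ: n_D = 1 − X; n_M = 0.5X.
Total moles n_T = 1 − 0.5X.
Mole fractions y_i = n_i/n_T; K_p = p_M / (p_D^2) with p_i = y_i·P.
Equating to 0.21 bar^-1 and solving on 0 < X < 1: X = 0.498.

X = 0.498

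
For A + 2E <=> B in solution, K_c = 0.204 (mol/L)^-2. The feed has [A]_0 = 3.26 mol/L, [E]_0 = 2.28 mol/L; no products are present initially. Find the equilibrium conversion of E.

X = 0.534

Let X = conversion of E; extent ξ = 2.28X/2 mol/L.
Concentrations: [A] = 3.26 − 1.14X; [E] = 2.28 − 2.28X; [B] = 1.14X.
K_c = [B] / ([A] [E]^2).
Equating to 0.204 (mol/L)^-2: the physical root is X = 0.534.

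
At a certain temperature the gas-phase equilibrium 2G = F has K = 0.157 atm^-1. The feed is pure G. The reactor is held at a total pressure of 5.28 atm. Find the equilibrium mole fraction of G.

Let X = conversion of G (basis 1 mol G); extent of reaction ξ = 0.5X.
Species balance: n_G = 1 − X; n_F = 0.5X.
n_T = Σnᵢ = 1 − 0.5X.
y_i = n_i/n_T, p_i = y_i·P. K = p_F / (p_G^2).
Setting this equal to 0.157 atm^-1 and taking the physical root (0 < X < 1) gives X = 0.519.
Then n_G = 0.481, n_T = 0.741, so y_G = 0.650.

y_G = 0.650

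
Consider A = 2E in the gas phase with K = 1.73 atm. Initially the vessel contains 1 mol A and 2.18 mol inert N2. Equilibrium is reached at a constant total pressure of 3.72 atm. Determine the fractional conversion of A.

Take 1 mol A as basis and let X be its fractional conversion, so ξ = X.
At extent ξ: n_A = 1 − X; n_E = 2X; n_I = 2.18 (inert).
n_T = Σnᵢ = 3.18 + X.
Mole fractions y_i = n_i/n_T; K = p_E^2 / (p_A) with p_i = y_i·P.
Substituting and setting equal to 1.73 atm gives a polynomial in X; the root in (0,1) is X = 0.473.

X = 0.473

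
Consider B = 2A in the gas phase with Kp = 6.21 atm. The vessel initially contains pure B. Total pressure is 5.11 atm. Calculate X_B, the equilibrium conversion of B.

X = 0.483

Take 1 mol B as basis and let X be its fractional conversion, so ξ = X.
Species balance: n_B = 1 − X; n_A = 2X.
Total moles n_T = 1 + X.
y_i = n_i/n_T, p_i = y_i·P. Kp = p_A^2 / (p_B).
Substituting and setting equal to 6.21 atm gives a polynomial in X; the root in (0,1) is X = 0.483.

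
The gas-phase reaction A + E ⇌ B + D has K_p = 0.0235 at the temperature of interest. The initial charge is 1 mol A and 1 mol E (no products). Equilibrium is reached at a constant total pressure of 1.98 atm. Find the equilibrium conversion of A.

X = 0.133

Let X = conversion of A (basis 1 mol A); extent of reaction ξ = X.
At extent ξ: n_A = 1 − X; n_E = 1 − X; n_B = X; n_D = X.
n_T stays at 2 (no change in mole number).
y_i = n_i/n_T, p_i = y_i·P. K_p = p_B p_D / (p_A p_E).
Substituting and setting equal to 0.0235 gives a polynomial in X; the root in (0,1) is X = 0.133.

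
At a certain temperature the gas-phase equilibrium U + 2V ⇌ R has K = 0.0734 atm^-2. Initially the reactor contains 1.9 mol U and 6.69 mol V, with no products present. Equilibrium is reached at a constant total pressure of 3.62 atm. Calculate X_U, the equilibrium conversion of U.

X = 0.344

Let X = conversion of U (basis 1.9 mol U); extent of reaction ξ = 1.9X.
At extent ξ: n_U = 1.9 − 1.9X; n_V = 6.69 − 3.8X; n_R = 1.9X.
Summing: n_T = 8.59 − 3.8X.
y_i = n_i/n_T, p_i = y_i·P. K = p_R / (p_U p_V^2).
Substituting and setting equal to 0.0734 atm^-2 gives a polynomial in X; the root in (0,1) is X = 0.344.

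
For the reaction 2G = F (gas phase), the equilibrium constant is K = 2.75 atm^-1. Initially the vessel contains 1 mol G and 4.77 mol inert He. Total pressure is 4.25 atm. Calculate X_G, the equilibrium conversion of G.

X = 0.620

Let X = conversion of G (basis 1 mol G); extent of reaction ξ = 0.5X.
Moles: n_G = 1 − X; n_F = 0.5X; n_I = 4.77 (inert).
n_T = Σnᵢ = 5.77 − 0.5X.
With p_i = (n_i/n_T)P, K = p_F / (p_G^2).
Equating to 2.75 atm^-1 and solving on 0 < X < 1: X = 0.620.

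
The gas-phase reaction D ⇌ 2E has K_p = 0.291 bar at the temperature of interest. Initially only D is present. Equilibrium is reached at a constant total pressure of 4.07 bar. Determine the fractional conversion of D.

Let X = conversion of D (basis 1 mol D); extent of reaction ξ = X.
Species balance: n_D = 1 − X; n_E = 2X.
n_T = Σnᵢ = 1 + X.
y_i = n_i/n_T, p_i = y_i·P. K_p = p_E^2 / (p_D).
This yields a degree-2 equation in X; solving on (0,1), X = 0.133.

X = 0.133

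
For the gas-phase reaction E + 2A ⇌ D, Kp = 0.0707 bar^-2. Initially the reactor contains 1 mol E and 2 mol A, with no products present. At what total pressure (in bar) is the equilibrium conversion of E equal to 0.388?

P = 5.44 bar

Let X = conversion of E (basis 1 mol E); extent of reaction ξ = X.
Mole table: n_E = 1 − X; n_A = 2 − 2X; n_D = X.
Summing: n_T = 3 − 2X.
Kp = p_D / (p_E p_A^2) with p_i = (n_i/n_T)·P.
At X = 0.388: the mole-fraction product g(X) = Π y_i^ν_i = 2.093. Since Kp = g(X)·P^{-2}, P = (g/Kp)^(1/2) = (2.093/0.0707)^(1/2) = 5.44 bar.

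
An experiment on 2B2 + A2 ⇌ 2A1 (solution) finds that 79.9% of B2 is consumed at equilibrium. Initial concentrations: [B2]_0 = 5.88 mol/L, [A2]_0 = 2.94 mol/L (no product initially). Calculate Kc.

Let X = conversion of B2.
Concentrations: [B2] = 5.88 − 5.88X; [A2] = 2.94 − 2.94X; [A1] = 5.88X.
At X = 0.799: [B2] = 1.18, [A2] = 0.591, [A1] = 4.7.
Kc = [A1]^2 / ([B2]^2 [A2]) = 26.7 L/mol.

Kc = 26.7 L/mol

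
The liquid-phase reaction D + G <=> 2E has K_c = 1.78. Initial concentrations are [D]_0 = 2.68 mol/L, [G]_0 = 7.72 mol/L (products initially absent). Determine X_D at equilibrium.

Let X = conversion of D; extent ξ = 2.68·X mol/L.
Concentrations: [D] = 2.68 − 2.68X; [G] = 7.72 − 2.68X; [E] = 5.36X.
K_c = [E]^2 / ([D] [G]).
This equals 1.78 at X = 0.619 (the root in 0 < X < 1).

X = 0.619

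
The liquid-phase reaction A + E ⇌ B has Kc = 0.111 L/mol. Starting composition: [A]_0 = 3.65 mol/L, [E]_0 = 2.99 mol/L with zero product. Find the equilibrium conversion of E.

Let X = conversion of E; extent ξ = 2.99·X mol/L.
Concentrations: [A] = 3.65 − 2.99X; [E] = 2.99 − 2.99X; [B] = 2.99X.
Kc = [B] / ([A] [E]).
Equating to 0.111 L/mol: the physical root is X = 0.245.

X = 0.245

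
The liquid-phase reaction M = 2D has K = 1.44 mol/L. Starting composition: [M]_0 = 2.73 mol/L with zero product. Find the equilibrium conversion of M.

X = 0.303

Let X = conversion of M; extent ξ = 2.73·X mol/L.
Concentrations: [M] = 2.73 − 2.73X; [D] = 5.46X.
K = [D]^2 / ([M]).
Setting equal to 1.44 and solving for X on (0,1) gives X = 0.303.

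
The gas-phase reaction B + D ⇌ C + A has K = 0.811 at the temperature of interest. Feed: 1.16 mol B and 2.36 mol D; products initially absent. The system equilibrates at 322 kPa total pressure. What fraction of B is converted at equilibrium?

X = 0.639

Let X = conversion of B (basis 1.16 mol B); extent of reaction ξ = 1.16X.
Species balance: n_B = 1.16 − 1.16X; n_D = 2.36 − 1.16X; n_C = 1.16X; n_A = 1.16X.
Total moles n_T = 3.52 (Δν = 0, constant).
y_i = n_i/n_T, p_i = y_i·P. K = p_C p_A / (p_B p_D).
Substituting and setting equal to 0.811 gives a polynomial in X; the root in (0,1) is X = 0.639.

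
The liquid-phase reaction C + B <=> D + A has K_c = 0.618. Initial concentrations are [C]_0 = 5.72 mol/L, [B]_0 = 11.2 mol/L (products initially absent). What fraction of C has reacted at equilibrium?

Let X = conversion of C; extent ξ = 5.72·X mol/L.
Concentrations: [C] = 5.72 − 5.72X; [B] = 11.2 − 5.72X; [D] = 5.72X; [A] = 5.72X.
K_c = [D] [A] / ([C] [B]).
This equals 0.618 at X = 0.589 (the root in 0 < X < 1).

X = 0.589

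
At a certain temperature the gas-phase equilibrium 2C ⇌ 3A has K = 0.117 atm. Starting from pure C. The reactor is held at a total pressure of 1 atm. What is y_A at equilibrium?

Let X = conversion of C (basis 1 mol C); extent of reaction ξ = 0.5X.
Moles: n_C = 1 − X; n_A = 1.5X.
n_T = Σnᵢ = 1 + 0.5X.
Mole fractions y_i = n_i/n_T; K = p_A^3 / (p_C^2) with p_i = y_i·P.
Substituting and setting equal to 0.117 atm gives a polynomial in X; the root in (0,1) is X = 0.275.
Then n_A = 0.412, n_T = 1.14, so y_A = 0.362.

y_A = 0.362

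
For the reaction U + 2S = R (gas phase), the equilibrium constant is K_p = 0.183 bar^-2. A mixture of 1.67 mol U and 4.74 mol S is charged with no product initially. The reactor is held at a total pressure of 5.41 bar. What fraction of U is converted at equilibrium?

X = 0.661

Basis: 1.67 mol U initially; let X = conversion of U. Extent ξ = 1.67X.
At extent ξ: n_U = 1.67 − 1.67X; n_S = 4.74 − 3.34X; n_R = 1.67X.
Summing: n_T = 6.41 − 3.34X.
With p_i = (n_i/n_T)P, K_p = p_R / (p_U p_S^2).
Substituting and setting equal to 0.183 bar^-2 gives a polynomial in X; the root in (0,1) is X = 0.661.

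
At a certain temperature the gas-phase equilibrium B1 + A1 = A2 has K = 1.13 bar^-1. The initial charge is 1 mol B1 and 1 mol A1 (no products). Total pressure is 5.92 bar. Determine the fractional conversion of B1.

X = 0.639

Let X = conversion of B1 (basis 1 mol B1); extent of reaction ξ = X.
Species balance: n_B1 = 1 − X; n_A1 = 1 − X; n_A2 = X.
Total moles n_T = 2 − X.
With p_i = (n_i/n_T)P, K = p_A2 / (p_B1 p_A1).
Equating to 1.13 bar^-1 and solving on 0 < X < 1: X = 0.639.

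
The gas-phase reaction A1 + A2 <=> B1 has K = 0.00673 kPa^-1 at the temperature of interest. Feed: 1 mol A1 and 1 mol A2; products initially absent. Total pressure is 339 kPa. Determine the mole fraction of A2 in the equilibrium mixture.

y_A2 = 0.356

Basis: 1 mol A1 initially; let X = conversion of A1. Extent ξ = X.
Moles: n_A1 = 1 − X; n_A2 = 1 − X; n_B1 = X.
n_T = Σnᵢ = 2 − X.
Mole fractions y_i = n_i/n_T; K = p_B1 / (p_A1 p_A2) with p_i = y_i·P.
Setting this equal to 0.00673 kPa^-1 and taking the physical root (0 < X < 1) gives X = 0.448.
Then n_A2 = 0.552, n_T = 1.55, so y_A2 = 0.356.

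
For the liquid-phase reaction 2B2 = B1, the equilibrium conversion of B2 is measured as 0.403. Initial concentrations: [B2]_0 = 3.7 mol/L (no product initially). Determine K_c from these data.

Let X = conversion of B2.
Concentrations: [B2] = 3.7 − 3.7X; [B1] = 1.85X.
At X = 0.403: [B2] = 2.21, [B1] = 0.746.
K_c = [B1] / ([B2]^2) = 0.153 L/mol.

K_c = 0.153 L/mol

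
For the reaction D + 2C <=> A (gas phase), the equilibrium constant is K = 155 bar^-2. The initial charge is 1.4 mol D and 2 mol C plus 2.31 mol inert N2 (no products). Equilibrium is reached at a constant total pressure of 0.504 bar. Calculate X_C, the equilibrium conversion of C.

Take 2 mol C as basis and let X be its fractional conversion, so ξ = X.
At extent ξ: n_D = 1.4 − X; n_C = 2 − 2X; n_A = X; n_I = 2.31 (inert).
Summing: n_T = 5.71 − 2X.
With p_i = (n_i/n_T)P, K = p_A / (p_D p_C^2).
Substituting and setting equal to 155 bar^-2 gives a polynomial in X; the root in (0,1) is X = 0.667.

X = 0.667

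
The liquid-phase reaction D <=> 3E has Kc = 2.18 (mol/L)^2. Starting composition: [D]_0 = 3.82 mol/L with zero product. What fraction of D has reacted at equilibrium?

X = 0.166

Let X = conversion of D; extent ξ = 3.82·X mol/L.
Concentrations: [D] = 3.82 − 3.82X; [E] = 11.5X.
Kc = [E]^3 / ([D]).
Equating to 2.18 (mol/L)^2: the physical root is X = 0.166.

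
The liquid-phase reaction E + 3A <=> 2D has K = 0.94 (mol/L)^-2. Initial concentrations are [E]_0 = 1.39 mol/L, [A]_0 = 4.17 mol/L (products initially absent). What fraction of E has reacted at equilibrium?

Let X = conversion of E; extent ξ = 1.39·X mol/L.
Concentrations: [E] = 1.39 − 1.39X; [A] = 4.17 − 4.17X; [D] = 2.78X.
K = [D]^2 / ([E] [A]^3).
This equals 0.94 at X = 0.590 (the root in 0 < X < 1).

X = 0.590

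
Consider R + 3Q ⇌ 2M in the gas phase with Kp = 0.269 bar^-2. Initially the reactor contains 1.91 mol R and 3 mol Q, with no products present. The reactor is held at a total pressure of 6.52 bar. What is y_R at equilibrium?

Take 3 mol Q as basis and let X be its fractional conversion, so ξ = X.
Moles: n_R = 1.91 − X; n_Q = 3 − 3X; n_M = 2X.
Total moles n_T = 4.91 − 2X.
y_i = n_i/n_T, p_i = y_i·P. Kp = p_M^2 / (p_R p_Q^3).
This yields a degree-4 equation in X; solving on (0,1), X = 0.625.
Then n_R = 1.29, n_T = 3.66, so y_R = 0.351.

y_R = 0.351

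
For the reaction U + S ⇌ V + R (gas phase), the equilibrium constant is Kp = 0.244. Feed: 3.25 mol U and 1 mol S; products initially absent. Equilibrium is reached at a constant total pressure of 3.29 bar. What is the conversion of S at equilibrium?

Basis: 1 mol S initially; let X = conversion of S. Extent ξ = X.
At extent ξ: n_U = 3.25 − X; n_S = 1 − X; n_V = X; n_R = X.
Total moles n_T = 4.25 (Δν = 0, constant).
With p_i = (n_i/n_T)P, Kp = p_V p_R / (p_U p_S).
Setting this equal to 0.244 and taking the physical root (0 < X < 1) gives X = 0.547.

X = 0.547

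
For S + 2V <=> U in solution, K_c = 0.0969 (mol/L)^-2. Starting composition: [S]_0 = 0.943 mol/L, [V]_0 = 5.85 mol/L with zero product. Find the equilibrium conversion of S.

X = 0.671

Let X = conversion of S; extent ξ = 0.943·X mol/L.
Concentrations: [S] = 0.943 − 0.943X; [V] = 5.85 − 1.89X; [U] = 0.943X.
K_c = [U] / ([S] [V]^2).
Solving K_c = 0.0969 for X ∈ (0,1): X = 0.671.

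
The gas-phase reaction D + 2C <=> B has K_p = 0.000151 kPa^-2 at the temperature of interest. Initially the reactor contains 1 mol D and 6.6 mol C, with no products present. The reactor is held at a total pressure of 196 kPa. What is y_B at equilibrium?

Let X = conversion of D (basis 1 mol D); extent of reaction ξ = X.
Moles: n_D = 1 − X; n_C = 6.6 − 2X; n_B = X.
Total moles n_T = 7.6 − 2X.
y_i = n_i/n_T, p_i = y_i·P. K_p = p_B / (p_D p_C^2).
Substituting and setting equal to 0.000151 kPa^-2 gives a polynomial in X; the root in (0,1) is X = 0.801.
Then n_B = 0.801, n_T = 6, so y_B = 0.134.

y_B = 0.134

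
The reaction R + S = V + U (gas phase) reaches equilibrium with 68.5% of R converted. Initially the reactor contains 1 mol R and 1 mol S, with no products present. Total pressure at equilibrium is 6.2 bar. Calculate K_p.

K_p = 4.73

Basis: 1 mol R initially; let X = conversion of R. Extent ξ = X.
Species balance: n_R = 1 − X; n_S = 1 − X; n_V = X; n_U = X.
n_T stays at 2 (no change in mole number).
At X = 0.685: n_R = 0.315, n_S = 0.315, n_V = 0.685, n_U = 0.685, n_T = 2.
p_i = (n_i/n_T)·P. K_p = p_V p_U / (p_R p_S) = 4.73.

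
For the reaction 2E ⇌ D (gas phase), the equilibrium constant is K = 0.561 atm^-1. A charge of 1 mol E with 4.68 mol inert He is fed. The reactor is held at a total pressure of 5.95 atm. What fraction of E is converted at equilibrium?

X = 0.416

Take 1 mol E as basis and let X be its fractional conversion, so ξ = 0.5X.
Moles: n_E = 1 − X; n_D = 0.5X; n_I = 4.68 (inert).
Total moles n_T = 5.68 − 0.5X.
Mole fractions y_i = n_i/n_T; K = p_D / (p_E^2) with p_i = y_i·P.
Substituting and setting equal to 0.561 atm^-1 gives a polynomial in X; the root in (0,1) is X = 0.416.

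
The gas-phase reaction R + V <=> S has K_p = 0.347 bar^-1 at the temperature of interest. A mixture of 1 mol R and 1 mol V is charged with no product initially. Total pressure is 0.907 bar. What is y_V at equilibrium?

Basis: 1 mol R initially; let X = conversion of R. Extent ξ = X.
Moles: n_R = 1 − X; n_V = 1 − X; n_S = X.
Summing: n_T = 2 − X.
Mole fractions y_i = n_i/n_T; K_p = p_S / (p_R p_V) with p_i = y_i·P.
Equating to 0.347 bar^-1 and solving on 0 < X < 1: X = 0.128.
Then n_V = 0.872, n_T = 1.87, so y_V = 0.466.

y_V = 0.466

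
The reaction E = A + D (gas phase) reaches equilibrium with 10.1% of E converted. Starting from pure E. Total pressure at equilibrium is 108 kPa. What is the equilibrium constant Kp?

Basis: 1 mol E initially; let X = conversion of E. Extent ξ = X.
At extent ξ: n_E = 1 − X; n_A = X; n_D = X.
n_T = Σnᵢ = 1 + X.
At X = 0.101: n_E = 0.899, n_A = 0.101, n_D = 0.101, n_T = 1.1.
p_i = (n_i/n_T)·P. Kp = p_A p_D / (p_E) = 1.11 kPa.

Kp = 1.11 kPa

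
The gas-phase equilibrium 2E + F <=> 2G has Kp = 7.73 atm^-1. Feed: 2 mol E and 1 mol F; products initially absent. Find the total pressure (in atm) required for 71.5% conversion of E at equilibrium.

P = 6.53 atm

Let X = conversion of E (basis 2 mol E); extent of reaction ξ = X.
Species balance: n_E = 2 − 2X; n_F = 1 − X; n_G = 2X.
n_T = Σnᵢ = 3 − X.
Kp = p_G^2 / (p_E^2 p_F) with p_i = (n_i/n_T)·P.
At X = 0.715: the mole-fraction product g(X) = Π y_i^ν_i = 50.46. Since Kp = g(X)·P^{-1}, P = (g/Kp)^(1/1) = (50.46/7.73)^(1/1) = 6.53 atm.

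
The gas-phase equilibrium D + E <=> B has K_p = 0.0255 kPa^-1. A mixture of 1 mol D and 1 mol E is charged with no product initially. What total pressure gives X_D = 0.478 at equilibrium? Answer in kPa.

Take 1 mol D as basis and let X be its fractional conversion, so ξ = X.
Moles: n_D = 1 − X; n_E = 1 − X; n_B = X.
Summing: n_T = 2 − X.
K_p = p_B / (p_D p_E) with p_i = (n_i/n_T)·P.
At X = 0.478: the mole-fraction product g(X) = Π y_i^ν_i = 2.67. Since K_p = g(X)·P^{-1}, P = (g/K_p)^(1/1) = (2.67/0.0255)^(1/1) = 105 kPa.

P = 105 kPa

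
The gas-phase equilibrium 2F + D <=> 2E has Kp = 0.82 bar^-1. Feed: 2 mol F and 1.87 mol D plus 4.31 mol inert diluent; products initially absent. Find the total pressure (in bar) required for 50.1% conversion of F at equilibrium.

P = 6.9 bar

Take 2 mol F as basis and let X be its fractional conversion, so ξ = X.
Species balance: n_F = 2 − 2X; n_D = 1.87 − X; n_E = 2X; n_I = 4.31 (inert).
Total moles n_T = 8.18 − X.
Kp = p_E^2 / (p_F^2 p_D) with p_i = (n_i/n_T)·P.
At X = 0.501: the mole-fraction product g(X) = Π y_i^ν_i = 5.654. Since Kp = g(X)·P^{-1}, P = (g/Kp)^(1/1) = (5.654/0.82)^(1/1) = 6.9 bar.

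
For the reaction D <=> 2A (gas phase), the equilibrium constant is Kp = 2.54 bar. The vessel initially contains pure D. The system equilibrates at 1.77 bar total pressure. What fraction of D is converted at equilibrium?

Basis: 1 mol D initially; let X = conversion of D. Extent ξ = X.
Moles: n_D = 1 − X; n_A = 2X.
Total moles n_T = 1 + X.
With p_i = (n_i/n_T)P, Kp = p_A^2 / (p_D).
Substituting and setting equal to 2.54 bar gives a polynomial in X; the root in (0,1) is X = 0.514.

X = 0.514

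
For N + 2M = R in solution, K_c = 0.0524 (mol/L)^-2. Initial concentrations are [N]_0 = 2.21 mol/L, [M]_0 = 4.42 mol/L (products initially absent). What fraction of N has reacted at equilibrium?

X = 0.321

Let X = conversion of N; extent ξ = 2.21·X mol/L.
Concentrations: [N] = 2.21 − 2.21X; [M] = 4.42 − 4.42X; [R] = 2.21X.
K_c = [R] / ([N] [M]^2).
Setting equal to 0.0524 and solving for X on (0,1) gives X = 0.321.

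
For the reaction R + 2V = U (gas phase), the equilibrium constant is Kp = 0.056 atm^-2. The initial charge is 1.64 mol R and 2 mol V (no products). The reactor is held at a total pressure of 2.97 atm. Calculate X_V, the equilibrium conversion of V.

Basis: 2 mol V initially; let X = conversion of V. Extent ξ = X.
Mole table: n_R = 1.64 − X; n_V = 2 − 2X; n_U = X.
n_T = Σnᵢ = 3.64 − 2X.
With p_i = (n_i/n_T)P, Kp = p_U / (p_R p_V^2).
Equating to 0.056 atm^-2 and solving on 0 < X < 1: X = 0.180.

X = 0.180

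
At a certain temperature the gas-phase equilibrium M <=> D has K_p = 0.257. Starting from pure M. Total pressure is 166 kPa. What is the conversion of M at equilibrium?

X = 0.204

Take 1 mol M as basis and let X be its fractional conversion, so ξ = X.
Species balance: n_M = 1 − X; n_D = X.
Since Δν = 0, n_T = 1 throughout.
y_i = n_i/n_T, p_i = y_i·P. K_p = p_D / (p_M).
This yields a degree-1 equation in X; solving on (0,1), X = 0.204.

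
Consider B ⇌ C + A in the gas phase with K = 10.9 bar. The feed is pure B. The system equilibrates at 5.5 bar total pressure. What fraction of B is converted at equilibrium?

Let X = conversion of B (basis 1 mol B); extent of reaction ξ = X.
At extent ξ: n_B = 1 − X; n_C = X; n_A = X.
Total moles n_T = 1 + X.
With p_i = (n_i/n_T)P, K = p_C p_A / (p_B).
Substituting and setting equal to 10.9 bar gives a polynomial in X; the root in (0,1) is X = 0.815.

X = 0.815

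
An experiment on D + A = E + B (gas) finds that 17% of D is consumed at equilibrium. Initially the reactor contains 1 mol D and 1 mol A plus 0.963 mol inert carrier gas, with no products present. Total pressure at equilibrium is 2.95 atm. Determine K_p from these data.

K_p = 0.042

Basis: 1 mol D initially; let X = conversion of D. Extent ξ = X.
Mole table: n_D = 1 − X; n_A = 1 − X; n_E = X; n_B = X; n_I = 0.963 (inert).
n_T stays at 2.96 (no change in mole number).
At X = 0.17: n_D = 0.83, n_A = 0.83, n_E = 0.17, n_B = 0.17, n_T = 2.96.
p_i = (n_i/n_T)·P. K_p = p_E p_B / (p_D p_A) = 0.042.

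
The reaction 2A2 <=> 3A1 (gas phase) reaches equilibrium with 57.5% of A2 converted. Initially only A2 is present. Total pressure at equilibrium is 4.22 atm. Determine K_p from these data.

K_p = 11.6 atm

Let X = conversion of A2 (basis 1 mol A2); extent of reaction ξ = 0.5X.
Species balance: n_A2 = 1 − X; n_A1 = 1.5X.
Summing: n_T = 1 + 0.5X.
At X = 0.575: n_A2 = 0.425, n_A1 = 0.862, n_T = 1.29.
p_i = (n_i/n_T)·P. K_p = p_A1^3 / (p_A2^2) = 11.6 atm.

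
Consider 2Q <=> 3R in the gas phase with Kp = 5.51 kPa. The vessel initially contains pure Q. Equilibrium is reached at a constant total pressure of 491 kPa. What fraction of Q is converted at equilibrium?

X = 0.138

Take 1 mol Q as basis and let X be its fractional conversion, so ξ = 0.5X.
At extent ξ: n_Q = 1 − X; n_R = 1.5X.
Summing: n_T = 1 + 0.5X.
Mole fractions y_i = n_i/n_T; Kp = p_R^3 / (p_Q^2) with p_i = y_i·P.
Setting this equal to 5.51 kPa and taking the physical root (0 < X < 1) gives X = 0.138.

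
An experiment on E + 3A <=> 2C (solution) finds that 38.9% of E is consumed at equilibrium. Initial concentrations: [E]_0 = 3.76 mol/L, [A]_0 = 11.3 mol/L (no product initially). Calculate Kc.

Kc = 0.0113 (mol/L)^-2

Let X = conversion of E.
Concentrations: [E] = 3.76 − 3.76X; [A] = 11.3 − 11.3X; [C] = 7.52X.
At X = 0.389: [E] = 2.3, [A] = 6.91, [C] = 2.93.
Kc = [C]^2 / ([E] [A]^3) = 0.0113 (mol/L)^-2.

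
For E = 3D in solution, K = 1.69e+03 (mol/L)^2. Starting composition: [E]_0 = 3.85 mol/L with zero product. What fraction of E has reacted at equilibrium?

Let X = conversion of E; extent ξ = 3.85·X mol/L.
Concentrations: [E] = 3.85 − 3.85X; [D] = 11.6X.
K = [D]^3 / ([E]).
Solving K = 1.69e+03 for X ∈ (0,1): X = 0.853.

X = 0.853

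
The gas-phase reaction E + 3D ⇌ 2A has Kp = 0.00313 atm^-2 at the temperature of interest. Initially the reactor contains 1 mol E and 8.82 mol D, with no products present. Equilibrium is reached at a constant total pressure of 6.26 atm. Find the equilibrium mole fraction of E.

y_E = 0.072

Let X = conversion of E (basis 1 mol E); extent of reaction ξ = X.
Moles: n_E = 1 − X; n_D = 8.82 − 3X; n_A = 2X.
Summing: n_T = 9.82 − 2X.
Mole fractions y_i = n_i/n_T; Kp = p_A^2 / (p_E p_D^3) with p_i = y_i·P.
Equating to 0.00313 atm^-2 and solving on 0 < X < 1: X = 0.339.
Then n_E = 0.661, n_T = 9.14, so y_E = 0.072.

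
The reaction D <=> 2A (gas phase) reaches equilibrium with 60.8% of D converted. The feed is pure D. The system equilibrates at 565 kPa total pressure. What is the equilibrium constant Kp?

Basis: 1 mol D initially; let X = conversion of D. Extent ξ = X.
Moles: n_D = 1 − X; n_A = 2X.
n_T = Σnᵢ = 1 + X.
At X = 0.608: n_D = 0.392, n_A = 1.22, n_T = 1.61.
p_i = (n_i/n_T)·P. Kp = p_A^2 / (p_D) = 1.33e+03 kPa.

Kp = 1.33e+03 kPa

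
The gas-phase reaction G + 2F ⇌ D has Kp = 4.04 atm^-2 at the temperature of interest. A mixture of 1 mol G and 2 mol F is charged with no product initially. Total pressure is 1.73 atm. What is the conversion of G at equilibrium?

Basis: 1 mol G initially; let X = conversion of G. Extent ξ = X.
Moles: n_G = 1 − X; n_F = 2 − 2X; n_D = X.
Total moles n_T = 3 − 2X.
Mole fractions y_i = n_i/n_T; Kp = p_D / (p_G p_F^2) with p_i = y_i·P.
This yields a degree-3 equation in X; solving on (0,1), X = 0.663.

X = 0.663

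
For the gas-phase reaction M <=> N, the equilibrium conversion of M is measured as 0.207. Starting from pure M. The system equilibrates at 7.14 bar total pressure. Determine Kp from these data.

Kp = 0.261

Take 1 mol M as basis and let X be its fractional conversion, so ξ = X.
Species balance: n_M = 1 − X; n_N = X.
Since Δν = 0, n_T = 1 throughout.
At X = 0.207: n_M = 0.793, n_N = 0.207, n_T = 1.
p_i = (n_i/n_T)·P. Kp = p_N / (p_M) = 0.261.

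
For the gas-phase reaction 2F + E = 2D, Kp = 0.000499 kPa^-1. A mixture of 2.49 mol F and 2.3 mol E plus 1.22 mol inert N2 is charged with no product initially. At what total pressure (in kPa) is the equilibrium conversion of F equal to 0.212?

P = 409 kPa

Take 2.49 mol F as basis and let X be its fractional conversion, so ξ = 1.25X.
Species balance: n_F = 2.49 − 2.49X; n_E = 2.3 − 1.25X; n_D = 2.49X; n_I = 1.22 (inert).
n_T = Σnᵢ = 6.01 − 1.25X.
Kp = p_D^2 / (p_F^2 p_E) with p_i = (n_i/n_T)·P.
At X = 0.212: the mole-fraction product g(X) = Π y_i^ν_i = 0.2043. Since Kp = g(X)·P^{-1}, P = (g/Kp)^(1/1) = (0.2043/0.000499)^(1/1) = 409 kPa.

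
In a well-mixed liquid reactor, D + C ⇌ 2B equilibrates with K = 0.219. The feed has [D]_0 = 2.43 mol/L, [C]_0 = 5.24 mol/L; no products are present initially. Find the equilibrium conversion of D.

X = 0.274

Let X = conversion of D; extent ξ = 2.43·X mol/L.
Concentrations: [D] = 2.43 − 2.43X; [C] = 5.24 − 2.43X; [B] = 4.86X.
K = [B]^2 / ([D] [C]).
Equating to 0.219: the physical root is X = 0.274.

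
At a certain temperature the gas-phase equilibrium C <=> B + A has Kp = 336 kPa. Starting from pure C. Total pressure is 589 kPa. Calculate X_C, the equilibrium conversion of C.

Let X = conversion of C (basis 1 mol C); extent of reaction ξ = X.
Moles: n_C = 1 − X; n_B = X; n_A = X.
n_T = Σnᵢ = 1 + X.
With p_i = (n_i/n_T)P, Kp = p_B p_A / (p_C).
Equating to 336 kPa and solving on 0 < X < 1: X = 0.603.

X = 0.603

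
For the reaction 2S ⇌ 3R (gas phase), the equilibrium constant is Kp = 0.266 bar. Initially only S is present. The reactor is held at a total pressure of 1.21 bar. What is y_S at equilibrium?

Basis: 1 mol S initially; let X = conversion of S. Extent ξ = 0.5X.
Species balance: n_S = 1 − X; n_R = 1.5X.
n_T = Σnᵢ = 1 + 0.5X.
Mole fractions y_i = n_i/n_T; Kp = p_R^3 / (p_S^2) with p_i = y_i·P.
Substituting and setting equal to 0.266 bar gives a polynomial in X; the root in (0,1) is X = 0.325.
Then n_S = 0.675, n_T = 1.16, so y_S = 0.580.

y_S = 0.580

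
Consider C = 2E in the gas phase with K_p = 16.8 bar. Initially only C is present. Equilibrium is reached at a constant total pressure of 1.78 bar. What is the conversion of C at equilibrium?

Let X = conversion of C (basis 1 mol C); extent of reaction ξ = X.
Mole table: n_C = 1 − X; n_E = 2X.
Total moles n_T = 1 + X.
y_i = n_i/n_T, p_i = y_i·P. K_p = p_E^2 / (p_C).
Substituting and setting equal to 16.8 bar gives a polynomial in X; the root in (0,1) is X = 0.838.

X = 0.838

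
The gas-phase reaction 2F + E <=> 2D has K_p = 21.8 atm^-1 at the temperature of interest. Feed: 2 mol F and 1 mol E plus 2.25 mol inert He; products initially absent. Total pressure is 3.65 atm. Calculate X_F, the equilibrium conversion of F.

X = 0.697

Let X = conversion of F (basis 2 mol F); extent of reaction ξ = X.
At extent ξ: n_F = 2 − 2X; n_E = 1 − X; n_D = 2X; n_I = 2.25 (inert).
Total moles n_T = 5.25 − X.
With p_i = (n_i/n_T)P, K_p = p_D^2 / (p_F^2 p_E).
Substituting and setting equal to 21.8 atm^-1 gives a polynomial in X; the root in (0,1) is X = 0.697.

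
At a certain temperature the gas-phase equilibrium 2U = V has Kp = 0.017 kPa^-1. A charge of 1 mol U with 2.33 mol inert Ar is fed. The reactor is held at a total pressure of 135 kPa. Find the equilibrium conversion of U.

X = 0.449

Take 1 mol U as basis and let X be its fractional conversion, so ξ = 0.5X.
At extent ξ: n_U = 1 − X; n_V = 0.5X; n_I = 2.33 (inert).
Total moles n_T = 3.33 − 0.5X.
y_i = n_i/n_T, p_i = y_i·P. Kp = p_V / (p_U^2).
Substituting and setting equal to 0.017 kPa^-1 gives a polynomial in X; the root in (0,1) is X = 0.449.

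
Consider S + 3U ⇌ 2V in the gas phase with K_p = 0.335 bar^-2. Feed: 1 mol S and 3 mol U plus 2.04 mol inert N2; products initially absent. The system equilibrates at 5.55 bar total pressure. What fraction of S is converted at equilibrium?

Basis: 1 mol S initially; let X = conversion of S. Extent ξ = X.
Mole table: n_S = 1 − X; n_U = 3 − 3X; n_V = 2X; n_I = 2.04 (inert).
Total moles n_T = 6.04 − 2X.
Mole fractions y_i = n_i/n_T; K_p = p_V^2 / (p_S p_U^3) with p_i = y_i·P.
Substituting and setting equal to 0.335 bar^-2 gives a polynomial in X; the root in (0,1) is X = 0.466.

X = 0.466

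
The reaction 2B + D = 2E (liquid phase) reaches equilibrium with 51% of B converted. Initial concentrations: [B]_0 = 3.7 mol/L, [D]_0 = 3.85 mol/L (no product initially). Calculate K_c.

Let X = conversion of B.
Concentrations: [B] = 3.7 − 3.7X; [D] = 3.85 − 1.85X; [E] = 3.7X.
At X = 0.51: [B] = 1.81, [D] = 2.91, [E] = 1.89.
K_c = [E]^2 / ([B]^2 [D]) = 0.373 L/mol.

K_c = 0.373 L/mol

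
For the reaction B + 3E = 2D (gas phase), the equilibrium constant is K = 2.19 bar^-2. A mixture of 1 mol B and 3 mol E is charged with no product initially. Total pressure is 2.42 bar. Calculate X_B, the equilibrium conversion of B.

X = 0.579

Basis: 1 mol B initially; let X = conversion of B. Extent ξ = X.
Species balance: n_B = 1 − X; n_E = 3 − 3X; n_D = 2X.
Summing: n_T = 4 − 2X.
With p_i = (n_i/n_T)P, K = p_D^2 / (p_B p_E^3).
This yields a degree-4 equation in X; solving on (0,1), X = 0.579.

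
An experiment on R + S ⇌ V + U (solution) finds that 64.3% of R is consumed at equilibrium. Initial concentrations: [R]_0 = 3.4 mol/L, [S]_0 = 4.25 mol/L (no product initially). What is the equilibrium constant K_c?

K_c = 1.91

Let X = conversion of R.
Concentrations: [R] = 3.4 − 3.4X; [S] = 4.25 − 3.4X; [V] = 3.4X; [U] = 3.4X.
At X = 0.643: [R] = 1.21, [S] = 2.06, [V] = 2.19, [U] = 2.19.
K_c = [V] [U] / ([R] [S]) = 1.91.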